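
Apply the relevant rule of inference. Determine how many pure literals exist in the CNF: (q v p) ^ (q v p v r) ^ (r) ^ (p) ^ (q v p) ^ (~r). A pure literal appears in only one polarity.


Check each variable for pure literal status:
p: pure positive
q: pure positive
r: mixed (not pure)
Pure literal count = 2

2


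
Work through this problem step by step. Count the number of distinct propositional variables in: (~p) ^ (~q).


Identify each variable that appears in the formula.
Variables found: p, q
Count = 2

2


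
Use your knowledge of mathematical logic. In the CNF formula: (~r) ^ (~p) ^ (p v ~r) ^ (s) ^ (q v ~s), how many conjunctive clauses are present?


A CNF formula is a conjunction of clauses.
Clauses are separated by ^.
Counting the conjuncts: 5 clauses.

5


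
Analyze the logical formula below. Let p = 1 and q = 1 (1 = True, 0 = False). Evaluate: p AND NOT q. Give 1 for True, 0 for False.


p = 1, q = 1
Operation: p AND NOT q
Evaluate: 1 AND NOT 1 = 0

0


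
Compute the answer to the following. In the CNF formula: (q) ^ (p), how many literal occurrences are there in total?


Counting literals in each clause:
Clause 1: 1 literal(s)
Clause 2: 1 literal(s)
Total = 2

2


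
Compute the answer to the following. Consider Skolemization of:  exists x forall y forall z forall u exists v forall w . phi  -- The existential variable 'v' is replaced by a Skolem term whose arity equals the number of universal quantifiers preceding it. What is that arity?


Quantifier prefix: exists x forall y forall z forall u exists v forall w
'v' is existentially quantified at position 5.
Universal variables preceding it: y, z, u
Skolem function arity = 3

3


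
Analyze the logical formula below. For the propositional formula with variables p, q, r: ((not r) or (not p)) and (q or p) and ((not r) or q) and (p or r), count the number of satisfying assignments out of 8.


Evaluate all 8 assignments for p, q, r:
p=0, q=0, r=0: 0
p=0, q=0, r=1: 0
p=0, q=1, r=0: 0
p=0, q=1, r=1: 1
p=1, q=0, r=0: 1
p=1, q=0, r=1: 0
p=1, q=1, r=0: 1
p=1, q=1, r=1: 0
Satisfying count = 3

3


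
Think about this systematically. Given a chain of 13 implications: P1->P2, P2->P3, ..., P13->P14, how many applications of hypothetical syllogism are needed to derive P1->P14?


With 13 implications in a chain connecting 14 propositions:
P1->P2, P2->P3, ..., P13->P14
Steps needed = (number of implications) - 1 = 13 - 1 = 12

12


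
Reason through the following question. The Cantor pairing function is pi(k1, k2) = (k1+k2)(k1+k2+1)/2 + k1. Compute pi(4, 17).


k1 + k2 = 21
(k1+k2)(k1+k2+1)/2 = 21 * 22 / 2 = 231
pi = 231 + 4 = 235

235


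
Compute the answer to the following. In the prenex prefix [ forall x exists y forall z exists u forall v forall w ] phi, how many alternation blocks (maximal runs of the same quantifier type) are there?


Quantifier-type sequence: A E A E A A  (A=forall, E=exists)
Group into maximal same-type runs:
  Ax1 | Ex1 | Ax1 | Ex1 | Ax2
Number of blocks = 5

5


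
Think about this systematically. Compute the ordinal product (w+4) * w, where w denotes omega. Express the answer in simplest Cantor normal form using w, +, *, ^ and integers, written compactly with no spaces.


Compute (w+4) * w.
Ordinal * is associative and left-distributive over +, but NOT commutative; for finite n>1, n*w = w but w*n stays w*n.
(w+4) * w = sup{(w+4)*k : k<w} = sup{w*k+4} = w^2 (the +4 tail is absorbed in the limit).
Result = w^2

w^2


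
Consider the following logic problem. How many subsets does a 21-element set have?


The power set of a set with n elements has 2^n elements.
|P(S)| = 2^21 = 2097152

2097152


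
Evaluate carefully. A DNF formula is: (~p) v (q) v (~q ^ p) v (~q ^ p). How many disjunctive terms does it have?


A DNF formula is a disjunction of terms (conjunctions).
Terms are separated by v.
Counting the disjuncts: 4 terms.

4


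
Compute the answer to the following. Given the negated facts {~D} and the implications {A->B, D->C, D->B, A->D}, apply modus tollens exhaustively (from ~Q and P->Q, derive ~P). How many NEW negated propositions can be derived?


Initial negated facts: {~D}
Apply modus tollens to closure:
  ~D and A->D  =>  ~A
Final negated: {~A, ~D}
New negations: {~A}
Count = 1

1


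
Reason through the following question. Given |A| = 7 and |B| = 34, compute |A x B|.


The Cartesian product A x B contains all ordered pairs (a, b).
|A x B| = |A| * |B| = 7 * 34 = 238

238


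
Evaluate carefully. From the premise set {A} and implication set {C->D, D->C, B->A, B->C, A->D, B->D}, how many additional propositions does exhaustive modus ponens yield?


Initial facts: {A}
Apply modus ponens to closure:
  A and A->D  =>  D
  D and D->C  =>  C
Final known: {A, C, D}
New propositions: {C, D}
Count = 2

2


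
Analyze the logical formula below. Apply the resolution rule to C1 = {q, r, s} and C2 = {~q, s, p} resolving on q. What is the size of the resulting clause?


Remove q from C1 and ~q from C2.
C1 remainder: {r, s}
C2 remainder: {s, p}
Union (resolvent): {p, r, s}
Resolvent has 3 literal(s).

3


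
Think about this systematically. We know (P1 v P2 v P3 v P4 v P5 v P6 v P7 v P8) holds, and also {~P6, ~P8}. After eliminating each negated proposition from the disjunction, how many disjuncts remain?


Original disjuncts (8): P1, P2, P3, P4, P5, P6, P7, P8
Negated (eliminate): ~P6, ~P8
Remaining disjuncts: P1, P2, P3, P4, P5, P7
Count = 8 - 2 = 6

6


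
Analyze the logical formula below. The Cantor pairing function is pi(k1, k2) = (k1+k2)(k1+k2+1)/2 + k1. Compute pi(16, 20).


k1 + k2 = 36
(k1+k2)(k1+k2+1)/2 = 36 * 37 / 2 = 666
pi = 666 + 16 = 682

682


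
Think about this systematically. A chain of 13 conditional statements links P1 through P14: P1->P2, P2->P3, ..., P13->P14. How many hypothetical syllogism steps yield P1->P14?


With 13 implications in a chain connecting 14 propositions:
P1->P2, P2->P3, ..., P13->P14
Steps needed = (number of implications) - 1 = 13 - 1 = 12

12


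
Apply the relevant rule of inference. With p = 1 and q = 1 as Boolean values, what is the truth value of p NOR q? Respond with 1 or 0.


p = 1, q = 1
Operation: p NOR q
Evaluate: 1 NOR 1 = 0

0


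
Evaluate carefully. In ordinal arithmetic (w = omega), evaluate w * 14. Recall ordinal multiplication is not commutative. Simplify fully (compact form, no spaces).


Compute w * 14.
Ordinal * is associative and left-distributive over +, but NOT commutative; for finite n>1, n*w = w but w*n stays w*n.
w * 14 means 14 copies of w concatenated: w*14.
Result = w*14

w*14


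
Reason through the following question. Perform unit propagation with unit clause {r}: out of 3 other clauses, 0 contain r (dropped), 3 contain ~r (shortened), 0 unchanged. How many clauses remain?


Satisfied (removed): 0
Shortened (remain): 3
Unchanged (remain): 0
Remaining = 3 + 0 = 3

3


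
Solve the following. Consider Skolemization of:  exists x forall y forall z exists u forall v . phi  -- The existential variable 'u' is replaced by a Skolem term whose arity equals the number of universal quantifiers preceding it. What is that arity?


Quantifier prefix: exists x forall y forall z exists u forall v
'u' is existentially quantified at position 4.
Universal variables preceding it: y, z
Skolem function arity = 2

2


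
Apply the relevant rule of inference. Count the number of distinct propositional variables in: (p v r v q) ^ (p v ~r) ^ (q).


Identify each variable that appears in the formula.
Variables found: p, q, r
Count = 3

3


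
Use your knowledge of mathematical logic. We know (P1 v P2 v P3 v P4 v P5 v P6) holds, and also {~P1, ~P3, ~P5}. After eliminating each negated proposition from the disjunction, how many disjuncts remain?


Original disjuncts (6): P1, P2, P3, P4, P5, P6
Negated (eliminate): ~P1, ~P3, ~P5
Remaining disjuncts: P2, P4, P6
Count = 6 - 3 = 3

3


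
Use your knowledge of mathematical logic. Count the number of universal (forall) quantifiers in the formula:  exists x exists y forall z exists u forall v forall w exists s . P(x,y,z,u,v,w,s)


Quantifier prefix: exists x exists y forall z exists u forall v forall w exists s
Mark each quantifier type:
  E E U E U U E
Universal count = 3, Existential count = 4
Asked for universal (forall) quantifiers: 3

3


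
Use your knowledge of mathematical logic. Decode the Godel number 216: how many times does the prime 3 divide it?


Factorize 216 by dividing by 3 repeatedly.
Division steps: 3 divides 216 exactly 3 time(s).
Exponent of 3 = 3

3


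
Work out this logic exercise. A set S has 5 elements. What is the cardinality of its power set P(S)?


The power set of a set with n elements has 2^n elements.
|P(S)| = 2^5 = 32

32


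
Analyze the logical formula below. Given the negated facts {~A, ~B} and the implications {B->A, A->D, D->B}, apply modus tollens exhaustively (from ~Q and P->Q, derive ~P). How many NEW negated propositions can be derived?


Initial negated facts: {~A, ~B}
Apply modus tollens to closure:
  ~B and D->B  =>  ~D
Final negated: {~A, ~B, ~D}
New negations: {~D}
Count = 1

1


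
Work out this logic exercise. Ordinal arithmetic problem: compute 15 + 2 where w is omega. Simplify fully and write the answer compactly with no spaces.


Compute 15 + 2.
Ordinal + is associative but NOT commutative; for finite n>0, n + w = w but w + n stays w+n.
Both operands finite; ordinal + agrees with natural +: 15 + 2 = 17.
Result = 17

17


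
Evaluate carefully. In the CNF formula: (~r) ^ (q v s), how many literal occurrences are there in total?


Counting literals in each clause:
Clause 1: 1 literal(s)
Clause 2: 2 literal(s)
Total = 3

3


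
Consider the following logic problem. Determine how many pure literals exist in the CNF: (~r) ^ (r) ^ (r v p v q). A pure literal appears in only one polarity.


Check each variable for pure literal status:
p: pure positive
q: pure positive
r: mixed (not pure)
Pure literal count = 2

2


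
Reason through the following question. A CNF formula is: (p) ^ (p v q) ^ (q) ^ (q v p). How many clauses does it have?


A CNF formula is a conjunction of clauses.
Clauses are separated by ^.
Counting the conjuncts: 4 clauses.

4


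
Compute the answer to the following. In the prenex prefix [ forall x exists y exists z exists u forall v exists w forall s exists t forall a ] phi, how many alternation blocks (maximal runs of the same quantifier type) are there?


Quantifier-type sequence: A E E E A E A E A  (A=forall, E=exists)
Group into maximal same-type runs:
  Ax1 | Ex3 | Ax1 | Ex1 | Ax1 | Ex1 | Ax1
Number of blocks = 7

7


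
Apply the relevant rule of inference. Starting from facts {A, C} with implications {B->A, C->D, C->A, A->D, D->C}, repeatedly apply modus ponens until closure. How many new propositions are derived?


Initial facts: {A, C}
Apply modus ponens to closure:
  C and C->D  =>  D
Final known: {A, C, D}
New propositions: {D}
Count = 1

1


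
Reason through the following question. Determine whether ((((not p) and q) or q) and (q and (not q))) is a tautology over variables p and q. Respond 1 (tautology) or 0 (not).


Check all 4 assignments:
p=0, q=0: 0
p=0, q=1: 0
p=1, q=0: 0
p=1, q=1: 0
Satisfying count = 0/4.
Tautology iff count = 4: no.

0


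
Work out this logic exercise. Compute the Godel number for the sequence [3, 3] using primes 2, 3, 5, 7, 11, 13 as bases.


Encode each element as an exponent of the corresponding prime:
  2^3 = 8
  3^3 = 27
Product = 8 * 27 = 216

216


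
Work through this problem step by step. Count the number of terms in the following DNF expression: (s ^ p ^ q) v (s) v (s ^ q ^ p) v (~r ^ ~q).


A DNF formula is a disjunction of terms (conjunctions).
Terms are separated by v.
Counting the disjuncts: 4 terms.

4


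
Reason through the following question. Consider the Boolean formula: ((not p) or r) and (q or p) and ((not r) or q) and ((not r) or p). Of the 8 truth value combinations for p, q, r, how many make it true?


Evaluate all 8 assignments for p, q, r:
p=0, q=0, r=0: 0
p=0, q=0, r=1: 0
p=0, q=1, r=0: 1
p=0, q=1, r=1: 0
p=1, q=0, r=0: 0
p=1, q=0, r=1: 0
p=1, q=1, r=0: 0
p=1, q=1, r=1: 1
Satisfying count = 2

2


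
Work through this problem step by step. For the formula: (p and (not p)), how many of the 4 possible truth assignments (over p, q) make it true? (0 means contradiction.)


Check all 4 assignments:
p=0, q=0: 0
p=0, q=1: 0
p=1, q=0: 0
p=1, q=1: 0
Count of True = 0

0


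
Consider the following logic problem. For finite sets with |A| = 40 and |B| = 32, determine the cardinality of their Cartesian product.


The Cartesian product A x B contains all ordered pairs (a, b).
|A x B| = |A| * |B| = 40 * 32 = 1280

1280


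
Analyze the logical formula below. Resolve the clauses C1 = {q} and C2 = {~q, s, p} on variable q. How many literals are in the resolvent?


Remove q from C1 and ~q from C2.
C1 remainder: {}
C2 remainder: {s, p}
Union (resolvent): {p, s}
Resolvent has 2 literal(s).

2


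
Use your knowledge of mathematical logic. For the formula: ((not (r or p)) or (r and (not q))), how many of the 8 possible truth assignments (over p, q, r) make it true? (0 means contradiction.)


Check all 8 assignments:
p=0, q=0, r=0: 1
p=0, q=0, r=1: 1
p=0, q=1, r=0: 1
p=0, q=1, r=1: 0
p=1, q=0, r=0: 0
p=1, q=0, r=1: 1
p=1, q=1, r=0: 0
p=1, q=1, r=1: 0
Count of True = 4

4


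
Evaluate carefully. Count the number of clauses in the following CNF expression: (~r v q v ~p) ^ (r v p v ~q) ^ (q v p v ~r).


A CNF formula is a conjunction of clauses.
Clauses are separated by ^.
Counting the conjuncts: 3 clauses.

3


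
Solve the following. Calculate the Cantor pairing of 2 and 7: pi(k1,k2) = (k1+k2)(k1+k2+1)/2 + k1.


k1 + k2 = 9
(k1+k2)(k1+k2+1)/2 = 9 * 10 / 2 = 45
pi = 45 + 2 = 47

47


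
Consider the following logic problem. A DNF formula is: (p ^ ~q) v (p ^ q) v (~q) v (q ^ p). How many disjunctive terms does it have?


A DNF formula is a disjunction of terms (conjunctions).
Terms are separated by v.
Counting the disjuncts: 4 terms.

4


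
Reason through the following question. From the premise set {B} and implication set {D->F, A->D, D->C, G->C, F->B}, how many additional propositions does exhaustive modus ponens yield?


Initial facts: {B}
Apply modus ponens to closure:
  (no implication fires)
Final known: {B}
New propositions: {(none)}
Count = 0

0


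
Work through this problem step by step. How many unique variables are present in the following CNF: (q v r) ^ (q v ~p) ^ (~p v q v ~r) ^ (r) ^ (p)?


Identify each variable that appears in the formula.
Variables found: p, q, r
Count = 3

3


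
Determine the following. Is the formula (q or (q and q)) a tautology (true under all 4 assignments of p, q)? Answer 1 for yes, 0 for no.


Check all 4 assignments:
p=0, q=0: 0
p=0, q=1: 1
p=1, q=0: 0
p=1, q=1: 1
Satisfying count = 2/4.
Tautology iff count = 4: no.

0


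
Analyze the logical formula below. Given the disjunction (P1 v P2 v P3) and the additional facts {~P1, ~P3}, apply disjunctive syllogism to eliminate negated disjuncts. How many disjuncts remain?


Original disjuncts (3): P1, P2, P3
Negated (eliminate): ~P1, ~P3
Remaining disjuncts: P2
Count = 3 - 2 = 1

1


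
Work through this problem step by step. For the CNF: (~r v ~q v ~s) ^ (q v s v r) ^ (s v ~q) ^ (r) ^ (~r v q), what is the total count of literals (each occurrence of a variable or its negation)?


Counting literals in each clause:
Clause 1: 3 literal(s)
Clause 2: 3 literal(s)
Clause 3: 2 literal(s)
Clause 4: 1 literal(s)
Clause 5: 2 literal(s)
Total = 11

11


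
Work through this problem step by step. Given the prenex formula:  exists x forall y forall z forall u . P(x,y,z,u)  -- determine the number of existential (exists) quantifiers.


Quantifier prefix: exists x forall y forall z forall u
Mark each quantifier type:
  E U U U
Universal count = 3, Existential count = 1
Asked for existential (exists) quantifiers: 1

1


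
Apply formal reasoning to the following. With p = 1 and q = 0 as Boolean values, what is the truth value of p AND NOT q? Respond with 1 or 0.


p = 1, q = 0
Operation: p AND NOT q
Evaluate: 1 AND NOT 0 = 1

1


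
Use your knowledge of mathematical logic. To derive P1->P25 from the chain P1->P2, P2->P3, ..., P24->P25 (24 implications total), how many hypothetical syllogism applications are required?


With 24 implications in a chain connecting 25 propositions:
P1->P2, P2->P3, ..., P24->P25
Steps needed = (number of implications) - 1 = 24 - 1 = 23

23


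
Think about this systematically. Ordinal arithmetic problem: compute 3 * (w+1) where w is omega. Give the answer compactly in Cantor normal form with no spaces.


Compute 3 * (w+1).
Ordinal * is associative and left-distributive over +, but NOT commutative; for finite n>1, n*w = w but w*n stays w*n.
By left-distributivity: 3 * (w+1) = 3*w + 3*1 = w + 3 = w+3.
Result = w+3

w+3


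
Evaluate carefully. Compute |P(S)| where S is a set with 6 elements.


The power set of a set with n elements has 2^n elements.
|P(S)| = 2^6 = 64

64


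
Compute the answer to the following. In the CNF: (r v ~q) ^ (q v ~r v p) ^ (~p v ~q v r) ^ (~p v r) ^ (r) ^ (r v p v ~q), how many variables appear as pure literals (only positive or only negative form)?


Check each variable for pure literal status:
p: mixed (not pure)
q: mixed (not pure)
r: mixed (not pure)
Pure literal count = 0

0


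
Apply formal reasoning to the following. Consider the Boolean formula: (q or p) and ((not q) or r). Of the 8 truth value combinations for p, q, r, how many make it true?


Evaluate all 8 assignments for p, q, r:
p=0, q=0, r=0: 0
p=0, q=0, r=1: 0
p=0, q=1, r=0: 0
p=0, q=1, r=1: 1
p=1, q=0, r=0: 1
p=1, q=0, r=1: 1
p=1, q=1, r=0: 0
p=1, q=1, r=1: 1
Satisfying count = 4

4


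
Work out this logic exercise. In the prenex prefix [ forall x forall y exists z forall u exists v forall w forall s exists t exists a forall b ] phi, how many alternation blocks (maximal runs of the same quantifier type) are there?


Quantifier-type sequence: A A E A E A A E E A  (A=forall, E=exists)
Group into maximal same-type runs:
  Ax2 | Ex1 | Ax1 | Ex1 | Ax2 | Ex2 | Ax1
Number of blocks = 7

7


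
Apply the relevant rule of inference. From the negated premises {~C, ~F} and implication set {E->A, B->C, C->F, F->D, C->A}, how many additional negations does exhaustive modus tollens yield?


Initial negated facts: {~C, ~F}
Apply modus tollens to closure:
  ~C and B->C  =>  ~B
Final negated: {~B, ~C, ~F}
New negations: {~B}
Count = 1

1


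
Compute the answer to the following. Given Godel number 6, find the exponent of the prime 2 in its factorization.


Factorize 6 by dividing by 2 repeatedly.
Division steps: 2 divides 6 exactly 1 time(s).
Exponent of 2 = 1

1


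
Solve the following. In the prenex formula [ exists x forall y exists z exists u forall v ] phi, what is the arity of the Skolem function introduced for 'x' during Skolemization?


Quantifier prefix: exists x forall y exists z exists u forall v
'x' is existentially quantified at position 1.
No universal quantifiers precede it.
Skolem function arity = 0 (a Skolem constant)

0


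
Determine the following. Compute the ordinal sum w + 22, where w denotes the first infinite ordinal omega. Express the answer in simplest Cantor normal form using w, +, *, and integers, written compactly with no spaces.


Compute w + 22.
Ordinal + is associative but NOT commutative; for finite n>0, n + w = w but w + n stays w+n.
w + 22 is already in normal form (a successor ordinal beyond w).
Result = w+22

w+22


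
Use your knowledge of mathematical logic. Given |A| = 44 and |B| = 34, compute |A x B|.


The Cartesian product A x B contains all ordered pairs (a, b).
|A x B| = |A| * |B| = 44 * 34 = 1496

1496


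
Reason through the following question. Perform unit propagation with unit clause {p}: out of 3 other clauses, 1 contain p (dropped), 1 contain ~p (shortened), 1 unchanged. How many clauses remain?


Satisfied (removed): 1
Shortened (remain): 1
Unchanged (remain): 1
Remaining = 1 + 1 = 2

2


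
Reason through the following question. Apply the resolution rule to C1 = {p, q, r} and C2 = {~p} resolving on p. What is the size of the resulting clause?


Remove p from C1 and ~p from C2.
C1 remainder: {q, r}
C2 remainder: {}
Union (resolvent): {q, r}
Resolvent has 2 literal(s).

2


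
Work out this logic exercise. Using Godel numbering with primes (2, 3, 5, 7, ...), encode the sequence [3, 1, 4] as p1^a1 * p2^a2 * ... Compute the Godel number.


Encode each element as an exponent of the corresponding prime:
  2^3 = 8
  3^1 = 3
  5^4 = 625
Product = 8 * 3 * 625 = 15000

15000


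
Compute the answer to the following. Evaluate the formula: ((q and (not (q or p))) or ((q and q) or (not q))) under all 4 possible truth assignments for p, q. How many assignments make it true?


Check all 4 assignments:
p=0, q=0: 1
p=0, q=1: 1
p=1, q=0: 1
p=1, q=1: 1
Count of True = 4

4


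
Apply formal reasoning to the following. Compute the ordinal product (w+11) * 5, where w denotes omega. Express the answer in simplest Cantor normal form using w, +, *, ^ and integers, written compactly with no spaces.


Compute (w+11) * 5.
Ordinal * is associative and left-distributive over +, but NOT commutative; for finite n>1, n*w = w but w*n stays w*n.
(w+11) * 5 = (w+11) repeated 5 times. Each intermediate +11 is absorbed by the following w; only the last survives: w*5+11.
Result = w*5+11

w*5+11


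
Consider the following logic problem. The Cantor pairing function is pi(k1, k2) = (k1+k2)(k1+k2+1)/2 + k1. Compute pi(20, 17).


k1 + k2 = 37
(k1+k2)(k1+k2+1)/2 = 37 * 38 / 2 = 703
pi = 703 + 20 = 723

723


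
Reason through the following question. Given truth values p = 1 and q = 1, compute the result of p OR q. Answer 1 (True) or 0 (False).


p = 1, q = 1
Operation: p OR q
Evaluate: 1 OR 1 = 1

1


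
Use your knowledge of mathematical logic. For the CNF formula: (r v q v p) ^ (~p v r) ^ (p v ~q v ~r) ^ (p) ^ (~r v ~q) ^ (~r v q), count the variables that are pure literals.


Check each variable for pure literal status:
p: mixed (not pure)
q: mixed (not pure)
r: mixed (not pure)
Pure literal count = 0

0


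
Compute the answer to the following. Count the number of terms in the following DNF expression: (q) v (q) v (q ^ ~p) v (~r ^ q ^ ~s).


A DNF formula is a disjunction of terms (conjunctions).
Terms are separated by v.
Counting the disjuncts: 4 terms.

4


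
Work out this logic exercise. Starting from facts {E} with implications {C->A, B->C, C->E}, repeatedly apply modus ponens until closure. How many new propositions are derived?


Initial facts: {E}
Apply modus ponens to closure:
  (no implication fires)
Final known: {E}
New propositions: {(none)}
Count = 0

0


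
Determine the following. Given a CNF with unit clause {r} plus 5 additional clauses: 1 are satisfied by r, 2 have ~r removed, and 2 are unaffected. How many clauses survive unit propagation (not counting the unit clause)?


Satisfied (removed): 1
Shortened (remain): 2
Unchanged (remain): 2
Remaining = 2 + 2 = 4

4


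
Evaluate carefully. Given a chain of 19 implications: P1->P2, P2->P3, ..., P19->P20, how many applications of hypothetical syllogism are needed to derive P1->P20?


With 19 implications in a chain connecting 20 propositions:
P1->P2, P2->P3, ..., P19->P20
Steps needed = (number of implications) - 1 = 19 - 1 = 18

18


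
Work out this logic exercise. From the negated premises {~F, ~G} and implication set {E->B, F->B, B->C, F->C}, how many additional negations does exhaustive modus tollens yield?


Initial negated facts: {~F, ~G}
Apply modus tollens to closure:
  (no implication fires)
Final negated: {~F, ~G}
New negations: {(none)}
Count = 0

0


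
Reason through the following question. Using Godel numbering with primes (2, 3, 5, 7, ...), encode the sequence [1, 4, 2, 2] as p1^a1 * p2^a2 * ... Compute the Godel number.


Encode each element as an exponent of the corresponding prime:
  2^1 = 2
  3^4 = 81
  5^2 = 25
  7^2 = 49
Product = 2 * 81 * 25 * 49 = 198450

198450


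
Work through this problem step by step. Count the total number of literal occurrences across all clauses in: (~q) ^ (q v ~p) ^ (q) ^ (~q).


Counting literals in each clause:
Clause 1: 1 literal(s)
Clause 2: 2 literal(s)
Clause 3: 1 literal(s)
Clause 4: 1 literal(s)
Total = 5

5


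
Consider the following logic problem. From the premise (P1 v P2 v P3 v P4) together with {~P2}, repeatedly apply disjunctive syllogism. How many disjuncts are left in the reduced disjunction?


Original disjuncts (4): P1, P2, P3, P4
Negated (eliminate): ~P2
Remaining disjuncts: P1, P3, P4
Count = 4 - 1 = 3

3


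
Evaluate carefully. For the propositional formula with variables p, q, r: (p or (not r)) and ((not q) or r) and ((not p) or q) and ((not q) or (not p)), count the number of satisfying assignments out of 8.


Evaluate all 8 assignments for p, q, r:
p=0, q=0, r=0: 1
p=0, q=0, r=1: 0
p=0, q=1, r=0: 0
p=0, q=1, r=1: 0
p=1, q=0, r=0: 0
p=1, q=0, r=1: 0
p=1, q=1, r=0: 0
p=1, q=1, r=1: 0
Satisfying count = 1

1


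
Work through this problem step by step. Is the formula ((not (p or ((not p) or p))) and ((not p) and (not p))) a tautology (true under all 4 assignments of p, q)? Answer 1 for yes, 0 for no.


Check all 4 assignments:
p=0, q=0: 0
p=0, q=1: 0
p=1, q=0: 0
p=1, q=1: 0
Satisfying count = 0/4.
Tautology iff count = 4: no.

0


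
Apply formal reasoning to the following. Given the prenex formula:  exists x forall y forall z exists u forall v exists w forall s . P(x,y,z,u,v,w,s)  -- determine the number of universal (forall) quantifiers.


Quantifier prefix: exists x forall y forall z exists u forall v exists w forall s
Mark each quantifier type:
  E U U E U E U
Universal count = 4, Existential count = 3
Asked for universal (forall) quantifiers: 4

4


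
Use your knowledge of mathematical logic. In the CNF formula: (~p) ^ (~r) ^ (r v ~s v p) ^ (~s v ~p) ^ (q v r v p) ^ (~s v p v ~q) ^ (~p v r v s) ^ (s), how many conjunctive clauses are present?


A CNF formula is a conjunction of clauses.
Clauses are separated by ^.
Counting the conjuncts: 8 clauses.

8


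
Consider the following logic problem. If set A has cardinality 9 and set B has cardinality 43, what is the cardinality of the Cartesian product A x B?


The Cartesian product A x B contains all ordered pairs (a, b).
|A x B| = |A| * |B| = 9 * 43 = 387

387


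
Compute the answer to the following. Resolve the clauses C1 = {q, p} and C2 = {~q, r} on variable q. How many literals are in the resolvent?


Remove q from C1 and ~q from C2.
C1 remainder: {p}
C2 remainder: {r}
Union (resolvent): {p, r}
Resolvent has 2 literal(s).

2


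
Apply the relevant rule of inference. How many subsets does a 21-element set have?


The power set of a set with n elements has 2^n elements.
|P(S)| = 2^21 = 2097152

2097152


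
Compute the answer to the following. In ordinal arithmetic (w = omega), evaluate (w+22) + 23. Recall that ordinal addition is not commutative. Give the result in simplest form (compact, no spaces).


Compute (w+22) + 23.
Ordinal + is associative but NOT commutative; for finite n>0, n + w = w but w + n stays w+n.
By associativity: (w+22) + 23 = w + (22+23) = w+45.
Result = w+45

w+45


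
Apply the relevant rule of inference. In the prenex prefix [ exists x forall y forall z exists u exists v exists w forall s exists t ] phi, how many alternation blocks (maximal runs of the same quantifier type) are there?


Quantifier-type sequence: E A A E E E A E  (A=forall, E=exists)
Group into maximal same-type runs:
  Ex1 | Ax2 | Ex3 | Ax1 | Ex1
Number of blocks = 5

5


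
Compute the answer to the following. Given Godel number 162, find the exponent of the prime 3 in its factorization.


Factorize 162 by dividing by 3 repeatedly.
Division steps: 3 divides 162 exactly 4 time(s).
Exponent of 3 = 4

4


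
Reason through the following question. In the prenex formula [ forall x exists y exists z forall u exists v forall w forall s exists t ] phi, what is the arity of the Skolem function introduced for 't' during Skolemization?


Quantifier prefix: forall x exists y exists z forall u exists v forall w forall s exists t
't' is existentially quantified at position 8.
Universal variables preceding it: x, u, w, s
Skolem function arity = 4

4


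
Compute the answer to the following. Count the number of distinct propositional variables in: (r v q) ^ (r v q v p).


Identify each variable that appears in the formula.
Variables found: p, q, r
Count = 3

3


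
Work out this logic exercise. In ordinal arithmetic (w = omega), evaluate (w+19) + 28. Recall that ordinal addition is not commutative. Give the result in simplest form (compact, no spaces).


Compute (w+19) + 28.
Ordinal + is associative but NOT commutative; for finite n>0, n + w = w but w + n stays w+n.
By associativity: (w+19) + 28 = w + (19+28) = w+47.
Result = w+47

w+47


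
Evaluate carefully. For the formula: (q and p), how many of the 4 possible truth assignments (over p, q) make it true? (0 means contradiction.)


Check all 4 assignments:
p=0, q=0: 0
p=0, q=1: 0
p=1, q=0: 0
p=1, q=1: 1
Count of True = 1

1


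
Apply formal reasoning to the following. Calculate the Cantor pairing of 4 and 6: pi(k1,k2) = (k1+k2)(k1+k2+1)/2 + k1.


k1 + k2 = 10
(k1+k2)(k1+k2+1)/2 = 10 * 11 / 2 = 55
pi = 55 + 4 = 59

59


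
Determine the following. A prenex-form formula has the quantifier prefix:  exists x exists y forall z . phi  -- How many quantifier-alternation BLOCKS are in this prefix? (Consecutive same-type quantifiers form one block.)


Quantifier-type sequence: E E A  (A=forall, E=exists)
Group into maximal same-type runs:
  Ex2 | Ax1
Number of blocks = 2

2


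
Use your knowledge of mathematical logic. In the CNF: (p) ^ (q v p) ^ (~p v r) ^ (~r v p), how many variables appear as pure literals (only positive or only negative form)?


Check each variable for pure literal status:
p: mixed (not pure)
q: pure positive
r: mixed (not pure)
Pure literal count = 1

1


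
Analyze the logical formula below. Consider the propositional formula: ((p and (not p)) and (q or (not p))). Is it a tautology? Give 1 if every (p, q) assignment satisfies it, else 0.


Check all 4 assignments:
p=0, q=0: 0
p=0, q=1: 0
p=1, q=0: 0
p=1, q=1: 0
Satisfying count = 0/4.
Tautology iff count = 4: no.

0


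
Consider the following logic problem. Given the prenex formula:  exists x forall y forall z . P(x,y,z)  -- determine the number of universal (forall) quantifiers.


Quantifier prefix: exists x forall y forall z
Mark each quantifier type:
  E U U
Universal count = 2, Existential count = 1
Asked for universal (forall) quantifiers: 2

2


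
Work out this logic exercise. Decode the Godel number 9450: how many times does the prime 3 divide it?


Factorize 9450 by dividing by 3 repeatedly.
Division steps: 3 divides 9450 exactly 3 time(s).
Exponent of 3 = 3

3


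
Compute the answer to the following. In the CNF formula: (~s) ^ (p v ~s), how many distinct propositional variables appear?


Identify each variable that appears in the formula.
Variables found: p, s
Count = 2

2


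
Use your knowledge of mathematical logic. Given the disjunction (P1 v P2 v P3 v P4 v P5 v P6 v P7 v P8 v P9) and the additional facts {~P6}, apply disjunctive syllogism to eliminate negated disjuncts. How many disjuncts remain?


Original disjuncts (9): P1, P2, P3, P4, P5, P6, P7, P8, P9
Negated (eliminate): ~P6
Remaining disjuncts: P1, P2, P3, P4, P5, P7, P8, P9
Count = 9 - 1 = 8

8


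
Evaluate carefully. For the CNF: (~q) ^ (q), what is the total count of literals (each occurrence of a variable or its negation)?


Counting literals in each clause:
Clause 1: 1 literal(s)
Clause 2: 1 literal(s)
Total = 2

2


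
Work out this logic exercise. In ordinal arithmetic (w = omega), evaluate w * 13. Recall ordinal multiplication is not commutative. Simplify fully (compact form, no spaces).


Compute w * 13.
Ordinal * is associative and left-distributive over +, but NOT commutative; for finite n>1, n*w = w but w*n stays w*n.
w * 13 means 13 copies of w concatenated: w*13.
Result = w*13

w*13


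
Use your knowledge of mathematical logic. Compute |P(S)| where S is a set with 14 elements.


The power set of a set with n elements has 2^n elements.
|P(S)| = 2^14 = 16384

16384


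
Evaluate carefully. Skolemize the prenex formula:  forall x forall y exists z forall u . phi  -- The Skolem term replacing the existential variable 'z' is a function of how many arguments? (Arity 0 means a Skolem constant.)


Quantifier prefix: forall x forall y exists z forall u
'z' is existentially quantified at position 3.
Universal variables preceding it: x, y
Skolem function arity = 2

2


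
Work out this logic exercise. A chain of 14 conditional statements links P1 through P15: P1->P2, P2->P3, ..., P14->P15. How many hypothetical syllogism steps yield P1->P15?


With 14 implications in a chain connecting 15 propositions:
P1->P2, P2->P3, ..., P14->P15
Steps needed = (number of implications) - 1 = 14 - 1 = 13

13


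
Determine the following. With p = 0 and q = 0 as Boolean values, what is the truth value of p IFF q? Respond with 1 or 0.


p = 0, q = 0
Operation: p IFF q
Evaluate: 0 IFF 0 = 1

1


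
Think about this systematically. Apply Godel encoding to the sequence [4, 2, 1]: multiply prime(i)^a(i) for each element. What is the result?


Encode each element as an exponent of the corresponding prime:
  2^4 = 16
  3^2 = 9
  5^1 = 5
Product = 16 * 9 * 5 = 720

720


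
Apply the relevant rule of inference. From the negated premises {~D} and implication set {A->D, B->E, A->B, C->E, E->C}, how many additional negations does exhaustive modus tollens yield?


Initial negated facts: {~D}
Apply modus tollens to closure:
  ~D and A->D  =>  ~A
Final negated: {~A, ~D}
New negations: {~A}
Count = 1

1


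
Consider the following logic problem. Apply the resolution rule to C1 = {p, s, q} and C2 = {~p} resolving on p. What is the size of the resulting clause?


Remove p from C1 and ~p from C2.
C1 remainder: {s, q}
C2 remainder: {}
Union (resolvent): {q, s}
Resolvent has 2 literal(s).

2


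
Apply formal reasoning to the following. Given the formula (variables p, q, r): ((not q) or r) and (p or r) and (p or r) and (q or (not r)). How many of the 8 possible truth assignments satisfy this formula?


Evaluate all 8 assignments for p, q, r:
p=0, q=0, r=0: 0
p=0, q=0, r=1: 0
p=0, q=1, r=0: 0
p=0, q=1, r=1: 1
p=1, q=0, r=0: 1
p=1, q=0, r=1: 0
p=1, q=1, r=0: 0
p=1, q=1, r=1: 1
Satisfying count = 3

3


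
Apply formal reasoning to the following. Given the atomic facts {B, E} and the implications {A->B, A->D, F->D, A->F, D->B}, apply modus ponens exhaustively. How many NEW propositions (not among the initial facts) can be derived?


Initial facts: {B, E}
Apply modus ponens to closure:
  (no implication fires)
Final known: {B, E}
New propositions: {(none)}
Count = 0

0


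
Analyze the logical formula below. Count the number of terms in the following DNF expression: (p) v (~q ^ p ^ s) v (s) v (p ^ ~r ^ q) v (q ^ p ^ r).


A DNF formula is a disjunction of terms (conjunctions).
Terms are separated by v.
Counting the disjuncts: 5 terms.

5


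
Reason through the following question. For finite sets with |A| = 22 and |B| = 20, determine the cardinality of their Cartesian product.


The Cartesian product A x B contains all ordered pairs (a, b).
|A x B| = |A| * |B| = 22 * 20 = 440

440


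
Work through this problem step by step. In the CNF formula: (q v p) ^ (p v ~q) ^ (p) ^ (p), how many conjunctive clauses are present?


A CNF formula is a conjunction of clauses.
Clauses are separated by ^.
Counting the conjuncts: 4 clauses.

4


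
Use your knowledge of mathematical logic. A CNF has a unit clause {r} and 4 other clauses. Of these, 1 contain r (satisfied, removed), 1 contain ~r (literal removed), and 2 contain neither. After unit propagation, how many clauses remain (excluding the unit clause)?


Satisfied (removed): 1
Shortened (remain): 1
Unchanged (remain): 2
Remaining = 1 + 2 = 3

3


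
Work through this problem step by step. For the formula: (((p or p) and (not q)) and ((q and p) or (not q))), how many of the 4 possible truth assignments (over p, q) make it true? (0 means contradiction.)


Check all 4 assignments:
p=0, q=0: 0
p=0, q=1: 0
p=1, q=0: 1
p=1, q=1: 0
Count of True = 1

1


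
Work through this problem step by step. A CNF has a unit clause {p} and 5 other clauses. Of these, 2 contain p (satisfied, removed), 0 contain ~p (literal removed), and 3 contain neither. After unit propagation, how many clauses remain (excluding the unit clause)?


Satisfied (removed): 2
Shortened (remain): 0
Unchanged (remain): 3
Remaining = 0 + 3 = 3

3


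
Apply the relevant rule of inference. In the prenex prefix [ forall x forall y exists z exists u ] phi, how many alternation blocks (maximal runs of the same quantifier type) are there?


Quantifier-type sequence: A A E E  (A=forall, E=exists)
Group into maximal same-type runs:
  Ax2 | Ex2
Number of blocks = 2

2


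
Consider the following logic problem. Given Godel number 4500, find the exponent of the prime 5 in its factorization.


Factorize 4500 by dividing by 5 repeatedly.
Division steps: 5 divides 4500 exactly 3 time(s).
Exponent of 5 = 3

3


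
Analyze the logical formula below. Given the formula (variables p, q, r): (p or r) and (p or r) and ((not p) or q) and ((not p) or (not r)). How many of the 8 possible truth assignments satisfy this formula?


Evaluate all 8 assignments for p, q, r:
p=0, q=0, r=0: 0
p=0, q=0, r=1: 1
p=0, q=1, r=0: 0
p=0, q=1, r=1: 1
p=1, q=0, r=0: 0
p=1, q=0, r=1: 0
p=1, q=1, r=0: 1
p=1, q=1, r=1: 0
Satisfying count = 3

3


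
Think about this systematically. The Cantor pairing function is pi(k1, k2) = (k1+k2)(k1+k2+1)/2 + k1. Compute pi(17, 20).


k1 + k2 = 37
(k1+k2)(k1+k2+1)/2 = 37 * 38 / 2 = 703
pi = 703 + 17 = 720

720


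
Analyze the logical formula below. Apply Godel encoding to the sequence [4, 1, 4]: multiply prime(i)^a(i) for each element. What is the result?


Encode each element as an exponent of the corresponding prime:
  2^4 = 16
  3^1 = 3
  5^4 = 625
Product = 16 * 3 * 625 = 30000

30000


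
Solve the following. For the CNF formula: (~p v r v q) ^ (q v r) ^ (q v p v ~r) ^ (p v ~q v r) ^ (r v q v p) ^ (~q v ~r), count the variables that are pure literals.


Check each variable for pure literal status:
p: mixed (not pure)
q: mixed (not pure)
r: mixed (not pure)
Pure literal count = 0

0


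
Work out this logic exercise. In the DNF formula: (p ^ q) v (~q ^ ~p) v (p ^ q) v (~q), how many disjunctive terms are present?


A DNF formula is a disjunction of terms (conjunctions).
Terms are separated by v.
Counting the disjuncts: 4 terms.

4


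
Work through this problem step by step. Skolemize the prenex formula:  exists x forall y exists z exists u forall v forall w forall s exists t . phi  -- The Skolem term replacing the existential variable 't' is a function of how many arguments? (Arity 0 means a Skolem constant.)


Quantifier prefix: exists x forall y exists z exists u forall v forall w forall s exists t
't' is existentially quantified at position 8.
Universal variables preceding it: y, v, w, s
Skolem function arity = 4

4


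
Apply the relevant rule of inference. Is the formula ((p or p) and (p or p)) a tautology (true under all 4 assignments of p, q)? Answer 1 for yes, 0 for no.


Check all 4 assignments:
p=0, q=0: 0
p=0, q=1: 0
p=1, q=0: 1
p=1, q=1: 1
Satisfying count = 2/4.
Tautology iff count = 4: no.

0
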